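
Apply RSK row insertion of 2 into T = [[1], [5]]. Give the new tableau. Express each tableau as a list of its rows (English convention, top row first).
[[1, 2], [5]]

2 is larger than every entry of row 1, so it is appended to row 1. The new tableau is [[1, 2], [5]].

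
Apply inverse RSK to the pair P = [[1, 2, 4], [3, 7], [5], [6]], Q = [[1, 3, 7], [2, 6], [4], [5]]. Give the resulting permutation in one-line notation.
6 5 7 3 1 2 4

Reverse RSK: for i = n, n-1, ..., 1, locate i in Q, remove the corresponding corner cell from P, and reverse-bump its entry up through P; the value ejected from row 1 is w(i).

So w = 6 5 7 3 1 2 4.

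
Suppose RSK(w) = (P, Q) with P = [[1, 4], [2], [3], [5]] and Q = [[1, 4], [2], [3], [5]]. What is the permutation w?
Reverse the RSK construction: for i from n down to 1, find the cell of Q containing i, remove the entry at that cell from P, and reverse-bump it up through P; the value ejected from row 1 is w(i).

Step i=5: Q has 5 at row 4, column 1; remove 5 from row 4 of P and reverse-bump: 5 enters row 3 and ejects 3; 3 enters row 2 and ejects 2; 2 enters row 1 and ejects 1. So w(5) = 1. P is now [[2, 4], [3], [5]].
Step i=4: Q has 4 at row 1, column 2; remove that cell from P, ejecting 4. So w(4) = 4. P is now [[2], [3], [5]].
Step i=3: Q has 3 at row 3, column 1; remove 5 from row 3 of P and reverse-bump: 5 enters row 2 and ejects 3; 3 enters row 1 and ejects 2. So w(3) = 2. P is now [[3], [5]].
Step i=2: Q has 2 at row 2, column 1; remove 5 from row 2 of P and reverse-bump: 5 enters row 1 and ejects 3. So w(2) = 3. P is now [[5]].
Step i=1: Q has 1 at row 1, column 1; remove that cell from P, ejecting 5. So w(1) = 5. P is now [].

So w = 5 3 2 4 1.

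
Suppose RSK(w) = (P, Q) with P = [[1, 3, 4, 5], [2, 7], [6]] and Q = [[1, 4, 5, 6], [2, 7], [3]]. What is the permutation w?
6 2 1 3 4 7 5

Reverse the RSK construction: for i from n down to 1, find the cell of Q containing i, remove the entry at that cell from P, and reverse-bump it up through P; the value ejected from row 1 is w(i).

Step i=7: Q has 7 at row 2, column 2; remove 7 from row 2 of P and reverse-bump: 7 enters row 1 and ejects 5. So w(7) = 5. P is now [[1, 3, 4, 7], [2], [6]].
Step i=6: Q has 6 at row 1, column 4; remove that cell from P, ejecting 7. So w(6) = 7. P is now [[1, 3, 4], [2], [6]].
Step i=5: Q has 5 at row 1, column 3; remove that cell from P, ejecting 4. So w(5) = 4. P is now [[1, 3], [2], [6]].
Step i=4: Q has 4 at row 1, column 2; remove that cell from P, ejecting 3. So w(4) = 3. P is now [[1], [2], [6]].
Step i=3: Q has 3 at row 3, column 1; remove 6 from row 3 of P and reverse-bump: 6 enters row 2 and ejects 2; 2 enters row 1 and ejects 1. So w(3) = 1. P is now [[2], [6]].
Step i=2: Q has 2 at row 2, column 1; remove 6 from row 2 of P and reverse-bump: 6 enters row 1 and ejects 2. So w(2) = 2. P is now [[6]].
Step i=1: Q has 1 at row 1, column 1; remove that cell from P, ejecting 6. So w(1) = 6. P is now [].

So w = 6 2 1 3 4 7 5.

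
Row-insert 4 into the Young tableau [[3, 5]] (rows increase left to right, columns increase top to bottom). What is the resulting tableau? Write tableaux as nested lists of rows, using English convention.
[[3, 4], [5]]

In row 1, 4 replaces 5 (the leftmost entry greater than 4); 5 is bumped to row 2. 5 starts a new row 2. The new tableau is [[3, 4], [5]].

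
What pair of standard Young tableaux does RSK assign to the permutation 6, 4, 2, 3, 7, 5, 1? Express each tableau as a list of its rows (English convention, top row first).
Insert each entry of the permutation into P by Schensted row insertion, recording in Q the position of each new cell.

Insert 6: appended to row 1. P = [[6]], Q = [[1]].
Insert 4: 4 bumps 6 from row 1; 6 starts row 2. P = [[4], [6]], Q = [[1], [2]].
Insert 2: 2 bumps 4 from row 1; 4 bumps 6 from row 2; 6 starts row 3. P = [[2], [4], [6]], Q = [[1], [2], [3]].
Insert 3: appended to row 1. P = [[2, 3], [4], [6]], Q = [[1, 4], [2], [3]].
Insert 7: appended to row 1. P = [[2, 3, 7], [4], [6]], Q = [[1, 4, 5], [2], [3]].
Insert 5: 5 bumps 7 from row 1; 7 appends to row 2. P = [[2, 3, 5], [4, 7], [6]], Q = [[1, 4, 5], [2, 6], [3]].
Insert 1: 1 bumps 2 from row 1; 2 bumps 4 from row 2; 4 bumps 6 from row 3; 6 starts row 4. P = [[1, 3, 5], [2, 7], [4], [6]], Q = [[1, 4, 5], [2, 6], [3], [7]].

So P = [[1, 3, 5], [2, 7], [4], [6]], Q = [[1, 4, 5], [2, 6], [3], [7]].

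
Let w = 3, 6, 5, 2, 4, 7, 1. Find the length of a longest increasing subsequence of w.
3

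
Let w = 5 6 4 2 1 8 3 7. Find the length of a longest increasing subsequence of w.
3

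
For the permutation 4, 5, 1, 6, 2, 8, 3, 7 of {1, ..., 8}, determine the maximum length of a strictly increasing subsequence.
4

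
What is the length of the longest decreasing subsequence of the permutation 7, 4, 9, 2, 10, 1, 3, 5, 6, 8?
4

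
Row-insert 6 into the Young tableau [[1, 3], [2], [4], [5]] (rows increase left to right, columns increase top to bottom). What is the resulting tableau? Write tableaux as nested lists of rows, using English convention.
[[1, 3, 6], [2], [4], [5]]

6 is larger than every entry of row 1, so it is appended to row 1. The new tableau is [[1, 3, 6], [2], [4], [5]].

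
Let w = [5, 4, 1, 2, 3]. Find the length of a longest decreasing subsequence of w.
3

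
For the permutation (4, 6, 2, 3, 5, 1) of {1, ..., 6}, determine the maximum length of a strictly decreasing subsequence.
3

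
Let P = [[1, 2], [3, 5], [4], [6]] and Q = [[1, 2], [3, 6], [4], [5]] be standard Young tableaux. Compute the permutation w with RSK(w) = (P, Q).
4 6 5 3 1 2

Reverse the RSK construction: for i from n down to 1, find the cell of Q containing i, remove the entry at that cell from P, and reverse-bump it up through P; the value ejected from row 1 is w(i).

Step i=6: Q has 6 at row 2, column 2; remove 5 from row 2 of P and reverse-bump: 5 enters row 1 and ejects 2. So w(6) = 2. P is now [[1, 5], [3], [4], [6]].
Step i=5: Q has 5 at row 4, column 1; remove 6 from row 4 of P and reverse-bump: 6 enters row 3 and ejects 4; 4 enters row 2 and ejects 3; 3 enters row 1 and ejects 1. So w(5) = 1. P is now [[3, 5], [4], [6]].
Step i=4: Q has 4 at row 3, column 1; remove 6 from row 3 of P and reverse-bump: 6 enters row 2 and ejects 4; 4 enters row 1 and ejects 3. So w(4) = 3. P is now [[4, 5], [6]].
Step i=3: Q has 3 at row 2, column 1; remove 6 from row 2 of P and reverse-bump: 6 enters row 1 and ejects 5. So w(3) = 5. P is now [[4, 6]].
Step i=2: Q has 2 at row 1, column 2; remove that cell from P, ejecting 6. So w(2) = 6. P is now [[4]].
Step i=1: Q has 1 at row 1, column 1; remove that cell from P, ejecting 4. So w(1) = 4. P is now [].

So w = 4 6 5 3 1 2.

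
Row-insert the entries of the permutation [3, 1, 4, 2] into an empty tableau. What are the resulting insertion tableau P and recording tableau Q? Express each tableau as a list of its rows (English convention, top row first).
P = [[1, 2], [3, 4]], Q = [[1, 3], [2, 4]]

Insert each entry of the permutation into P by Schensted row insertion, recording in Q the position of each new cell.

Insert 3: appended to row 1. P = [[3]], Q = [[1]].
Insert 1: 1 bumps 3 from row 1; 3 starts row 2. P = [[1], [3]], Q = [[1], [2]].
Insert 4: appended to row 1. P = [[1, 4], [3]], Q = [[1, 3], [2]].
Insert 2: 2 bumps 4 from row 1; 4 appends to row 2. P = [[1, 2], [3, 4]], Q = [[1, 3], [2, 4]].

So P = [[1, 2], [3, 4]], Q = [[1, 3], [2, 4]].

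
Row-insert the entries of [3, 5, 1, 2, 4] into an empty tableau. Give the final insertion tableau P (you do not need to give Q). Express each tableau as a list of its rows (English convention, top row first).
P = [[1, 2, 4], [3, 5]]

Insert 3: appended to row 1. P = [[3]].
Insert 5: appended to row 1. P = [[3, 5]].
Insert 1: 1 bumps 3 from row 1; 3 starts row 2. P = [[1, 5], [3]].
Insert 2: 2 bumps 5 from row 1; 5 appends to row 2. P = [[1, 2], [3, 5]].
Insert 4: appended to row 1. P = [[1, 2, 4], [3, 5]].

So P = [[1, 2, 4], [3, 5]].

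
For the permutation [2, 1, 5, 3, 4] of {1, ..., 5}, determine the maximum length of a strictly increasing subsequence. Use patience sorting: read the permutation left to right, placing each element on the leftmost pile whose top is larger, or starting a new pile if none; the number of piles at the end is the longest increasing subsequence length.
3

2: new pile. tops = [2]
1: onto pile 1 (replacing 2). tops = [1]
5: new pile. tops = [1, 5]
3: onto pile 2 (replacing 5). tops = [1, 3]
4: new pile. tops = [1, 3, 4]

3 piles, so the longest increasing subsequence has length 3.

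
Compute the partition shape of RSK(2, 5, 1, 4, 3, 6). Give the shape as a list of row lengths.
RSK row insertion gives P = [[1, 3, 6], [2, 4], [5]], which has shape [3, 2, 1].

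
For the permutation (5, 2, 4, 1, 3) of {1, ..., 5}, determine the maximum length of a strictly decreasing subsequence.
3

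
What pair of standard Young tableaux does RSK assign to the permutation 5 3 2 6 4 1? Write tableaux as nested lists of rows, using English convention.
Insert each entry of the permutation into P by Schensted row insertion, recording in Q the position of each new cell.

Insert 5: appended to row 1. P = [[5]], Q = [[1]].
Insert 3: 3 bumps 5 from row 1; 5 starts row 2. P = [[3], [5]], Q = [[1], [2]].
Insert 2: 2 bumps 3 from row 1; 3 bumps 5 from row 2; 5 starts row 3. P = [[2], [3], [5]], Q = [[1], [2], [3]].
Insert 6: appended to row 1. P = [[2, 6], [3], [5]], Q = [[1, 4], [2], [3]].
Insert 4: 4 bumps 6 from row 1; 6 appends to row 2. P = [[2, 4], [3, 6], [5]], Q = [[1, 4], [2, 5], [3]].
Insert 1: 1 bumps 2 from row 1; 2 bumps 3 from row 2; 3 bumps 5 from row 3; 5 starts row 4. P = [[1, 4], [2, 6], [3], [5]], Q = [[1, 4], [2, 5], [3], [6]].

So P = [[1, 4], [2, 6], [3], [5]], Q = [[1, 4], [2, 5], [3], [6]].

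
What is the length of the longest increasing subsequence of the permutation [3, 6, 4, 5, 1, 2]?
3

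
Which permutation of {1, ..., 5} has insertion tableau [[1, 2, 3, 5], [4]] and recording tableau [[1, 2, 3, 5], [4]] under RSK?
1 2 4 3 5

Reverse the RSK construction: for i from n down to 1, find the cell of Q containing i, remove the entry at that cell from P, and reverse-bump it up through P; the value ejected from row 1 is w(i).

Step i=5: Q has 5 at row 1, column 4; remove that cell from P, ejecting 5. So w(5) = 5. P is now [[1, 2, 3], [4]].
Step i=4: Q has 4 at row 2, column 1; remove 4 from row 2 of P and reverse-bump: 4 enters row 1 and ejects 3. So w(4) = 3. P is now [[1, 2, 4]].
Step i=3: Q has 3 at row 1, column 3; remove that cell from P, ejecting 4. So w(3) = 4. P is now [[1, 2]].
Step i=2: Q has 2 at row 1, column 2; remove that cell from P, ejecting 2. So w(2) = 2. P is now [[1]].
Step i=1: Q has 1 at row 1, column 1; remove that cell from P, ejecting 1. So w(1) = 1. P is now [].

So w = 1 2 4 3 5.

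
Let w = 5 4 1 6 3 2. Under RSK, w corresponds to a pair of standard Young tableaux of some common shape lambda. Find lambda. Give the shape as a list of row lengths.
Row-insert each entry into an empty tableau.

After inserting 5: P = [[5]].
After inserting 4: P = [[4], [5]].
After inserting 1: P = [[1], [4], [5]].
After inserting 6: P = [[1, 6], [4], [5]].
After inserting 3: P = [[1, 3], [4, 6], [5]].
After inserting 2: P = [[1, 2], [3, 6], [4], [5]].

The final insertion tableau P = [[1, 2], [3, 6], [4], [5]] has shape [2, 2, 1, 1].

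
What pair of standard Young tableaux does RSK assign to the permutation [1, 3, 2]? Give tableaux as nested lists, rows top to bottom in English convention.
P = [[1, 2], [3]], Q = [[1, 2], [3]]

Insert each entry of the permutation into P by Schensted row insertion, recording in Q the position of each new cell.

Insert 1: appended to row 1. P = [[1]], Q = [[1]].
Insert 3: appended to row 1. P = [[1, 3]], Q = [[1, 2]].
Insert 2: 2 bumps 3 from row 1; 3 starts row 2. P = [[1, 2], [3]], Q = [[1, 2], [3]].

So P = [[1, 2], [3]], Q = [[1, 2], [3]].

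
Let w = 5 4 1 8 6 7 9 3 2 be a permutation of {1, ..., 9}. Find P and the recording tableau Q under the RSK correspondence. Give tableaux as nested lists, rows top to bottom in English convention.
Insert each entry of the permutation into P by Schensted row insertion, recording in Q the position of each new cell.

Insert 5: appended to row 1. P = [[5]], Q = [[1]].
Insert 4: 4 bumps 5 from row 1; 5 starts row 2. P = [[4], [5]], Q = [[1], [2]].
Insert 1: 1 bumps 4 from row 1; 4 bumps 5 from row 2; 5 starts row 3. P = [[1], [4], [5]], Q = [[1], [2], [3]].
Insert 8: appended to row 1. P = [[1, 8], [4], [5]], Q = [[1, 4], [2], [3]].
Insert 6: 6 bumps 8 from row 1; 8 appends to row 2. P = [[1, 6], [4, 8], [5]], Q = [[1, 4], [2, 5], [3]].
Insert 7: appended to row 1. P = [[1, 6, 7], [4, 8], [5]], Q = [[1, 4, 6], [2, 5], [3]].
Insert 9: appended to row 1. P = [[1, 6, 7, 9], [4, 8], [5]], Q = [[1, 4, 6, 7], [2, 5], [3]].
Insert 3: 3 bumps 6 from row 1; 6 bumps 8 from row 2; 8 appends to row 3. P = [[1, 3, 7, 9], [4, 6], [5, 8]], Q = [[1, 4, 6, 7], [2, 5], [3, 8]].
Insert 2: 2 bumps 3 from row 1; 3 bumps 4 from row 2; 4 bumps 5 from row 3; 5 starts row 4. P = [[1, 2, 7, 9], [3, 6], [4, 8], [5]], Q = [[1, 4, 6, 7], [2, 5], [3, 8], [9]].

So P = [[1, 2, 7, 9], [3, 6], [4, 8], [5]], Q = [[1, 4, 6, 7], [2, 5], [3, 8], [9]].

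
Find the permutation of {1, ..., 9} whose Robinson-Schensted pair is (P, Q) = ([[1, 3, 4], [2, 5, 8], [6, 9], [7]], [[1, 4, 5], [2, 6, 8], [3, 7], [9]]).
7 2 1 6 9 8 3 5 4

Reverse RSK: for i = n, n-1, ..., 1, locate i in Q, remove the corresponding corner cell from P, and reverse-bump its entry up through P; the value ejected from row 1 is w(i).

So w = 7 2 1 6 9 8 3 5 4.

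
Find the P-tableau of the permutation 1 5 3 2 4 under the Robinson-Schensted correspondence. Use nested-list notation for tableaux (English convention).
P = [[1, 2, 4], [3], [5]]

Insert 1: appended to row 1. P = [[1]].
Insert 5: appended to row 1. P = [[1, 5]].
Insert 3: 3 bumps 5 from row 1; 5 starts row 2. P = [[1, 3], [5]].
Insert 2: 2 bumps 3 from row 1; 3 bumps 5 from row 2; 5 starts row 3. P = [[1, 2], [3], [5]].
Insert 4: appended to row 1. P = [[1, 2, 4], [3], [5]].

So P = [[1, 2, 4], [3], [5]].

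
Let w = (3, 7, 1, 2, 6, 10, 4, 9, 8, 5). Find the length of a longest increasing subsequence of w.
4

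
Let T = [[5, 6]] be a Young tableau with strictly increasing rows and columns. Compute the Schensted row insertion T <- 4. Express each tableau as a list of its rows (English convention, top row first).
[[4, 6], [5]]

In row 1, 4 replaces 5 (the leftmost entry greater than 4); 5 is bumped to row 2. 5 starts a new row 2. The new tableau is [[4, 6], [5]].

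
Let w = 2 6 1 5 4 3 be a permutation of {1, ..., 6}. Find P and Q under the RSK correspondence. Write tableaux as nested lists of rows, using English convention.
P = [[1, 3], [2, 4], [5], [6]], Q = [[1, 2], [3, 4], [5], [6]]

Insert each entry of the permutation into P by Schensted row insertion, recording in Q the position of each new cell.

After inserting 2: P = [[2]].
After inserting 6: P = [[2, 6]].
After inserting 1: P = [[1, 6], [2]].
After inserting 5: P = [[1, 5], [2, 6]].
After inserting 4: P = [[1, 4], [2, 5], [6]].
After inserting 3: P = [[1, 3], [2, 4], [5], [6]].

So P = [[1, 3], [2, 4], [5], [6]], Q = [[1, 2], [3, 4], [5], [6]].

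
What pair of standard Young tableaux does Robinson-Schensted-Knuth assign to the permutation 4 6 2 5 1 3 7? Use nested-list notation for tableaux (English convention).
P = [[1, 3, 7], [2, 5], [4, 6]], Q = [[1, 2, 7], [3, 4], [5, 6]]

Insert each entry of the permutation into P by Schensted row insertion, recording in Q the position of each new cell.

After inserting 4: P = [[4]].
After inserting 6: P = [[4, 6]].
After inserting 2: P = [[2, 6], [4]].
After inserting 5: P = [[2, 5], [4, 6]].
After inserting 1: P = [[1, 5], [2, 6], [4]].
After inserting 3: P = [[1, 3], [2, 5], [4, 6]].
After inserting 7: P = [[1, 3, 7], [2, 5], [4, 6]].

So P = [[1, 3, 7], [2, 5], [4, 6]], Q = [[1, 2, 7], [3, 4], [5, 6]].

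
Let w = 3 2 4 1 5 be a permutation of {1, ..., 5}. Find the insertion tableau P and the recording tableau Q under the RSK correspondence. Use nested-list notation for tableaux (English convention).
Insert each entry of the permutation into P by Schensted row insertion, recording in Q the position of each new cell.

After inserting 3: P = [[3]].
After inserting 2: P = [[2], [3]].
After inserting 4: P = [[2, 4], [3]].
After inserting 1: P = [[1, 4], [2], [3]].
After inserting 5: P = [[1, 4, 5], [2], [3]].

So P = [[1, 4, 5], [2], [3]], Q = [[1, 3, 5], [2], [4]].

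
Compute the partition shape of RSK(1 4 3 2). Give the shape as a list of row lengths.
Row-insert each entry into an empty tableau.

After inserting 1: P = [[1]].
After inserting 4: P = [[1, 4]].
After inserting 3: P = [[1, 3], [4]].
After inserting 2: P = [[1, 2], [3], [4]].

The final insertion tableau P = [[1, 2], [3], [4]] has shape [2, 1, 1].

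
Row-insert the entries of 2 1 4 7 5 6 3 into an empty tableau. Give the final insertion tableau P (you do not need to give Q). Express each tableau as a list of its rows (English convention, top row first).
P = [[1, 3, 5, 6], [2, 4], [7]]

Insert 2: appended to row 1. P = [[2]].
Insert 1: 1 bumps 2 from row 1; 2 starts row 2. P = [[1], [2]].
Insert 4: appended to row 1. P = [[1, 4], [2]].
Insert 7: appended to row 1. P = [[1, 4, 7], [2]].
Insert 5: 5 bumps 7 from row 1; 7 appends to row 2. P = [[1, 4, 5], [2, 7]].
Insert 6: appended to row 1. P = [[1, 4, 5, 6], [2, 7]].
Insert 3: 3 bumps 4 from row 1; 4 bumps 7 from row 2; 7 starts row 3. P = [[1, 3, 5, 6], [2, 4], [7]].

So P = [[1, 3, 5, 6], [2, 4], [7]].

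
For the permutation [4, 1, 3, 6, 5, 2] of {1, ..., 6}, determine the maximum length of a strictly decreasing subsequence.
3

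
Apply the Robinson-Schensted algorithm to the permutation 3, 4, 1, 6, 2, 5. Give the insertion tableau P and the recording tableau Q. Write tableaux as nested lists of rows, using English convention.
Insert each entry of the permutation into P by Schensted row insertion, recording in Q the position of each new cell.

Insert 3: appended to row 1. P = [[3]], Q = [[1]].
Insert 4: appended to row 1. P = [[3, 4]], Q = [[1, 2]].
Insert 1: 1 bumps 3 from row 1; 3 starts row 2. P = [[1, 4], [3]], Q = [[1, 2], [3]].
Insert 6: appended to row 1. P = [[1, 4, 6], [3]], Q = [[1, 2, 4], [3]].
Insert 2: 2 bumps 4 from row 1; 4 appends to row 2. P = [[1, 2, 6], [3, 4]], Q = [[1, 2, 4], [3, 5]].
Insert 5: 5 bumps 6 from row 1; 6 appends to row 2. P = [[1, 2, 5], [3, 4, 6]], Q = [[1, 2, 4], [3, 5, 6]].

So P = [[1, 2, 5], [3, 4, 6]], Q = [[1, 2, 4], [3, 5, 6]].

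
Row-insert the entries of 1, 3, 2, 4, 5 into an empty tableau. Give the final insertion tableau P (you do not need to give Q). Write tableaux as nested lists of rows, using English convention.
P = [[1, 2, 4, 5], [3]]

Insert 1: appended to row 1. P = [[1]].
Insert 3: appended to row 1. P = [[1, 3]].
Insert 2: 2 bumps 3 from row 1; 3 starts row 2. P = [[1, 2], [3]].
Insert 4: appended to row 1. P = [[1, 2, 4], [3]].
Insert 5: appended to row 1. P = [[1, 2, 4, 5], [3]].

So P = [[1, 2, 4, 5], [3]].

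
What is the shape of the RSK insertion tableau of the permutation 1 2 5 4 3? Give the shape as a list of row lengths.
Row-insert each entry into an empty tableau.

After inserting 1: P = [[1]].
After inserting 2: P = [[1, 2]].
After inserting 5: P = [[1, 2, 5]].
After inserting 4: P = [[1, 2, 4], [5]].
After inserting 3: P = [[1, 2, 3], [4], [5]].

The final insertion tableau P = [[1, 2, 3], [4], [5]] has shape [3, 1, 1].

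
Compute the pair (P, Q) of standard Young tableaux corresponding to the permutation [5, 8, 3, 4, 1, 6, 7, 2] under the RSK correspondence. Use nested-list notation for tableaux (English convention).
P = [[1, 2, 6, 7], [3, 4], [5, 8]], Q = [[1, 2, 6, 7], [3, 4], [5, 8]]

Insert each entry of the permutation into P by Schensted row insertion, recording in Q the position of each new cell.

After inserting 5: P = [[5]].
After inserting 8: P = [[5, 8]].
After inserting 3: P = [[3, 8], [5]].
After inserting 4: P = [[3, 4], [5, 8]].
After inserting 1: P = [[1, 4], [3, 8], [5]].
After inserting 6: P = [[1, 4, 6], [3, 8], [5]].
After inserting 7: P = [[1, 4, 6, 7], [3, 8], [5]].
After inserting 2: P = [[1, 2, 6, 7], [3, 4], [5, 8]].

So P = [[1, 2, 6, 7], [3, 4], [5, 8]], Q = [[1, 2, 6, 7], [3, 4], [5, 8]].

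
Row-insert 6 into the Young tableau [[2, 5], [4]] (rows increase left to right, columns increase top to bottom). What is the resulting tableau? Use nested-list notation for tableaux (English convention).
[[2, 5, 6], [4]]

6 is larger than every entry of row 1, so it is appended to row 1. The new tableau is [[2, 5, 6], [4]].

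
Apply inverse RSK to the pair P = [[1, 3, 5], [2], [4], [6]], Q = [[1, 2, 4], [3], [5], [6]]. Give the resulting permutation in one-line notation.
Reverse the RSK construction: for i from n down to 1, find the cell of Q containing i, remove the entry at that cell from P, and reverse-bump it up through P; the value ejected from row 1 is w(i).

Step i=6: Q has 6 at row 4, column 1; remove 6 from row 4 of P and reverse-bump: 6 enters row 3 and ejects 4; 4 enters row 2 and ejects 2; 2 enters row 1 and ejects 1. So w(6) = 1. P is now [[2, 3, 5], [4], [6]].
Step i=5: Q has 5 at row 3, column 1; remove 6 from row 3 of P and reverse-bump: 6 enters row 2 and ejects 4; 4 enters row 1 and ejects 3. So w(5) = 3. P is now [[2, 4, 5], [6]].
Step i=4: Q has 4 at row 1, column 3; remove that cell from P, ejecting 5. So w(4) = 5. P is now [[2, 4], [6]].
Step i=3: Q has 3 at row 2, column 1; remove 6 from row 2 of P and reverse-bump: 6 enters row 1 and ejects 4. So w(3) = 4. P is now [[2, 6]].
Step i=2: Q has 2 at row 1, column 2; remove that cell from P, ejecting 6. So w(2) = 6. P is now [[2]].
Step i=1: Q has 1 at row 1, column 1; remove that cell from P, ejecting 2. So w(1) = 2. P is now [].

So w = 2 6 4 5 3 1.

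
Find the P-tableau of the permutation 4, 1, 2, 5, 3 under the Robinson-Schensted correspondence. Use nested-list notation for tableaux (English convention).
Insert 4: appended to row 1. P = [[4]].
Insert 1: 1 bumps 4 from row 1; 4 starts row 2. P = [[1], [4]].
Insert 2: appended to row 1. P = [[1, 2], [4]].
Insert 5: appended to row 1. P = [[1, 2, 5], [4]].
Insert 3: 3 bumps 5 from row 1; 5 appends to row 2. P = [[1, 2, 3], [4, 5]].

So P = [[1, 2, 3], [4, 5]].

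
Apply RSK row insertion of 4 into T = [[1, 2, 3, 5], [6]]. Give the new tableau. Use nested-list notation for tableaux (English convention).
In row 1, 4 replaces 5 (the leftmost entry greater than 4); 5 is bumped to row 2. In row 2, 5 replaces 6 (the leftmost entry greater than 5); 6 is bumped to row 3. 6 starts a new row 3. The new tableau is [[1, 2, 3, 4], [5], [6]].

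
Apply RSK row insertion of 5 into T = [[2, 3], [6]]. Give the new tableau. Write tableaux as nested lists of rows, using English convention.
[[2, 3, 5], [6]]

5 is larger than every entry of row 1, so it is appended to row 1. The new tableau is [[2, 3, 5], [6]].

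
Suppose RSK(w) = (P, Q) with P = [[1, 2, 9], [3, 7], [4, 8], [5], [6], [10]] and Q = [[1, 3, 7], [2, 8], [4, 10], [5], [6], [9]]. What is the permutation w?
Reverse the RSK construction: for i from n down to 1, find the cell of Q containing i, remove the entry at that cell from P, and reverse-bump it up through P; the value ejected from row 1 is w(i).

Step i=10: Q has 10 at row 3, column 2; remove 8 from row 3 of P and reverse-bump: 8 enters row 2 and ejects 7; 7 enters row 1 and ejects 2. So w(10) = 2. P is now [[1, 7, 9], [3, 8], [4], [5], [6], [10]].
Step i=9: Q has 9 at row 6, column 1; remove 10 from row 6 of P and reverse-bump: 10 enters row 5 and ejects 6; 6 enters row 4 and ejects 5; 5 enters row 3 and ejects 4; 4 enters row 2 and ejects 3; 3 enters row 1 and ejects 1. So w(9) = 1. P is now [[3, 7, 9], [4, 8], [5], [6], [10]].
Step i=8: Q has 8 at row 2, column 2; remove 8 from row 2 of P and reverse-bump: 8 enters row 1 and ejects 7. So w(8) = 7. P is now [[3, 8, 9], [4], [5], [6], [10]].
Step i=7: Q has 7 at row 1, column 3; remove that cell from P, ejecting 9. So w(7) = 9. P is now [[3, 8], [4], [5], [6], [10]].
Step i=6: Q has 6 at row 5, column 1; remove 10 from row 5 of P and reverse-bump: 10 enters row 4 and ejects 6; 6 enters row 3 and ejects 5; 5 enters row 2 and ejects 4; 4 enters row 1 and ejects 3. So w(6) = 3. P is now [[4, 8], [5], [6], [10]].
Step i=5: Q has 5 at row 4, column 1; remove 10 from row 4 of P and reverse-bump: 10 enters row 3 and ejects 6; 6 enters row 2 and ejects 5; 5 enters row 1 and ejects 4. So w(5) = 4. P is now [[5, 8], [6], [10]].
Step i=4: Q has 4 at row 3, column 1; remove 10 from row 3 of P and reverse-bump: 10 enters row 2 and ejects 6; 6 enters row 1 and ejects 5. So w(4) = 5. P is now [[6, 8], [10]].
Step i=3: Q has 3 at row 1, column 2; remove that cell from P, ejecting 8. So w(3) = 8. P is now [[6], [10]].
Step i=2: Q has 2 at row 2, column 1; remove 10 from row 2 of P and reverse-bump: 10 enters row 1 and ejects 6. So w(2) = 6. P is now [[10]].
Step i=1: Q has 1 at row 1, column 1; remove that cell from P, ejecting 10. So w(1) = 10. P is now [].

So w = 10 6 8 5 4 3 9 7 1 2.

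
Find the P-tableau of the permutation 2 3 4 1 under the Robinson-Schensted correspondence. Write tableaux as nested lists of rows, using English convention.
P = [[1, 3, 4], [2]]

Insert 2: appended to row 1. P = [[2]].
Insert 3: appended to row 1. P = [[2, 3]].
Insert 4: appended to row 1. P = [[2, 3, 4]].
Insert 1: 1 bumps 2 from row 1; 2 starts row 2. P = [[1, 3, 4], [2]].

So P = [[1, 3, 4], [2]].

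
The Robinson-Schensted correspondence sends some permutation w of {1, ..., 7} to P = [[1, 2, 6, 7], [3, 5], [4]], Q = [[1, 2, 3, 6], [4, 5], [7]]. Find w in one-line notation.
4 5 6 1 3 7 2

Reverse the RSK construction: for i from n down to 1, find the cell of Q containing i, remove the entry at that cell from P, and reverse-bump it up through P; the value ejected from row 1 is w(i).

Step i=7: Q has 7 at row 3, column 1; remove 4 from row 3 of P and reverse-bump: 4 enters row 2 and ejects 3; 3 enters row 1 and ejects 2. So w(7) = 2. P is now [[1, 3, 6, 7], [4, 5]].
Step i=6: Q has 6 at row 1, column 4; remove that cell from P, ejecting 7. So w(6) = 7. P is now [[1, 3, 6], [4, 5]].
Step i=5: Q has 5 at row 2, column 2; remove 5 from row 2 of P and reverse-bump: 5 enters row 1 and ejects 3. So w(5) = 3. P is now [[1, 5, 6], [4]].
Step i=4: Q has 4 at row 2, column 1; remove 4 from row 2 of P and reverse-bump: 4 enters row 1 and ejects 1. So w(4) = 1. P is now [[4, 5, 6]].
Step i=3: Q has 3 at row 1, column 3; remove that cell from P, ejecting 6. So w(3) = 6. P is now [[4, 5]].
Step i=2: Q has 2 at row 1, column 2; remove that cell from P, ejecting 5. So w(2) = 5. P is now [[4]].
Step i=1: Q has 1 at row 1, column 1; remove that cell from P, ejecting 4. So w(1) = 4. P is now [].

So w = 4 5 6 1 3 7 2.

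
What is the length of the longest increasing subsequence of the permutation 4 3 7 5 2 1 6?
3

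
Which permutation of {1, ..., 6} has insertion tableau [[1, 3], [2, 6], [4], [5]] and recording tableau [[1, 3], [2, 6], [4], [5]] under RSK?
Reverse the RSK construction: for i from n down to 1, find the cell of Q containing i, remove the entry at that cell from P, and reverse-bump it up through P; the value ejected from row 1 is w(i).

Step i=6: Q has 6 at row 2, column 2; remove 6 from row 2 of P and reverse-bump: 6 enters row 1 and ejects 3. So w(6) = 3. P is now [[1, 6], [2], [4], [5]].
Step i=5: Q has 5 at row 4, column 1; remove 5 from row 4 of P and reverse-bump: 5 enters row 3 and ejects 4; 4 enters row 2 and ejects 2; 2 enters row 1 and ejects 1. So w(5) = 1. P is now [[2, 6], [4], [5]].
Step i=4: Q has 4 at row 3, column 1; remove 5 from row 3 of P and reverse-bump: 5 enters row 2 and ejects 4; 4 enters row 1 and ejects 2. So w(4) = 2. P is now [[4, 6], [5]].
Step i=3: Q has 3 at row 1, column 2; remove that cell from P, ejecting 6. So w(3) = 6. P is now [[4], [5]].
Step i=2: Q has 2 at row 2, column 1; remove 5 from row 2 of P and reverse-bump: 5 enters row 1 and ejects 4. So w(2) = 4. P is now [[5]].
Step i=1: Q has 1 at row 1, column 1; remove that cell from P, ejecting 5. So w(1) = 5. P is now [].

So w = 5 4 6 2 1 3.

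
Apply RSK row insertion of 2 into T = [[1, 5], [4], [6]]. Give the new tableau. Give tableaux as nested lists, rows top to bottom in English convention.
In row 1, 2 replaces 5 (the leftmost entry greater than 2); 5 is bumped to row 2. 5 is appended to row 2. The new tableau is [[1, 2], [4, 5], [6]].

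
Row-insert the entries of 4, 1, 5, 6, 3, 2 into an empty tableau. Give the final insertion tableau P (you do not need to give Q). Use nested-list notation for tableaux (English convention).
P = [[1, 2, 6], [3, 5], [4]]

After inserting 4: P = [[4]].
After inserting 1: P = [[1], [4]].
After inserting 5: P = [[1, 5], [4]].
After inserting 6: P = [[1, 5, 6], [4]].
After inserting 3: P = [[1, 3, 6], [4, 5]].
After inserting 2: P = [[1, 2, 6], [3, 5], [4]].

So P = [[1, 2, 6], [3, 5], [4]].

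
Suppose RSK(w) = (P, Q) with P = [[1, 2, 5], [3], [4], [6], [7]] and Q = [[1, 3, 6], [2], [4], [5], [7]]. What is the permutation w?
Reverse RSK: for i = n, n-1, ..., 1, locate i in Q, remove the corresponding corner cell from P, and reverse-bump its entry up through P; the value ejected from row 1 is w(i).

So w = 7 1 6 4 3 5 2.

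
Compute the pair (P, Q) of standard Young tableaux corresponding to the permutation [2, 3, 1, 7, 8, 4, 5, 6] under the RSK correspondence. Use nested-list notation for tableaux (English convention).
Insert each entry of the permutation into P by Schensted row insertion, recording in Q the position of each new cell.

Insert 2: appended to row 1. P = [[2]].
Insert 3: appended to row 1. P = [[2, 3]].
Insert 1: 1 bumps 2 from row 1; 2 starts row 2. P = [[1, 3], [2]].
Insert 7: appended to row 1. P = [[1, 3, 7], [2]].
Insert 8: appended to row 1. P = [[1, 3, 7, 8], [2]].
Insert 4: 4 bumps 7 from row 1; 7 appends to row 2. P = [[1, 3, 4, 8], [2, 7]].
Insert 5: 5 bumps 8 from row 1; 8 appends to row 2. P = [[1, 3, 4, 5], [2, 7, 8]].
Insert 6: appended to row 1. P = [[1, 3, 4, 5, 6], [2, 7, 8]].

So P = [[1, 3, 4, 5, 6], [2, 7, 8]], Q = [[1, 2, 4, 5, 8], [3, 6, 7]].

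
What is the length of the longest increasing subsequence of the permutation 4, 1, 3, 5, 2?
3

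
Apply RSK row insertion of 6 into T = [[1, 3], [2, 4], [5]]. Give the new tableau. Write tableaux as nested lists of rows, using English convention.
6 is larger than every entry of row 1, so it is appended to row 1. The new tableau is [[1, 3, 6], [2, 4], [5]].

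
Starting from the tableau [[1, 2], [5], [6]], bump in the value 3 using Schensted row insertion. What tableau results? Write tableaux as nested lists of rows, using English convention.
[[1, 2, 3], [5], [6]]

3 is larger than every entry of row 1, so it is appended to row 1. The new tableau is [[1, 2, 3], [5], [6]].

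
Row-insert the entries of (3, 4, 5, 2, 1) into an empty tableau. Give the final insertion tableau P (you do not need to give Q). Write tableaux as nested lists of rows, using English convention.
P = [[1, 4, 5], [2], [3]]

Insert 3: appended to row 1. P = [[3]].
Insert 4: appended to row 1. P = [[3, 4]].
Insert 5: appended to row 1. P = [[3, 4, 5]].
Insert 2: 2 bumps 3 from row 1; 3 starts row 2. P = [[2, 4, 5], [3]].
Insert 1: 1 bumps 2 from row 1; 2 bumps 3 from row 2; 3 starts row 3. P = [[1, 4, 5], [2], [3]].

So P = [[1, 4, 5], [2], [3]].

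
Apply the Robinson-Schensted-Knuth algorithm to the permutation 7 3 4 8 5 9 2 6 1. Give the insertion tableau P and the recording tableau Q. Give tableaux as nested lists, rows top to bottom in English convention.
Insert each entry of the permutation into P by Schensted row insertion, recording in Q the position of each new cell.

Insert 7: appended to row 1. P = [[7]].
Insert 3: 3 bumps 7 from row 1; 7 starts row 2. P = [[3], [7]].
Insert 4: appended to row 1. P = [[3, 4], [7]].
Insert 8: appended to row 1. P = [[3, 4, 8], [7]].
Insert 5: 5 bumps 8 from row 1; 8 appends to row 2. P = [[3, 4, 5], [7, 8]].
Insert 9: appended to row 1. P = [[3, 4, 5, 9], [7, 8]].
Insert 2: 2 bumps 3 from row 1; 3 bumps 7 from row 2; 7 starts row 3. P = [[2, 4, 5, 9], [3, 8], [7]].
Insert 6: 6 bumps 9 from row 1; 9 appends to row 2. P = [[2, 4, 5, 6], [3, 8, 9], [7]].
Insert 1: 1 bumps 2 from row 1; 2 bumps 3 from row 2; 3 bumps 7 from row 3; 7 starts row 4. P = [[1, 4, 5, 6], [2, 8, 9], [3], [7]].

So P = [[1, 4, 5, 6], [2, 8, 9], [3], [7]], Q = [[1, 3, 4, 6], [2, 5, 8], [7], [9]].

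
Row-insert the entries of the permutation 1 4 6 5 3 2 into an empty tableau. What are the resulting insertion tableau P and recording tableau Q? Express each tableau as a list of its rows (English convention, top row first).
Insert each entry of the permutation into P by Schensted row insertion, recording in Q the position of each new cell.

After inserting 1: P = [[1]].
After inserting 4: P = [[1, 4]].
After inserting 6: P = [[1, 4, 6]].
After inserting 5: P = [[1, 4, 5], [6]].
After inserting 3: P = [[1, 3, 5], [4], [6]].
After inserting 2: P = [[1, 2, 5], [3], [4], [6]].

So P = [[1, 2, 5], [3], [4], [6]], Q = [[1, 2, 3], [4], [5], [6]].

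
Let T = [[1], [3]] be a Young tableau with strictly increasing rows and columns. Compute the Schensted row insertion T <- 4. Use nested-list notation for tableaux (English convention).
4 is larger than every entry of row 1, so it is appended to row 1. The new tableau is [[1, 4], [3]].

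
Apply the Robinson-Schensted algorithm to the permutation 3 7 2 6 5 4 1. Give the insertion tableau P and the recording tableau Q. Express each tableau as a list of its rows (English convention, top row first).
P = [[1, 4], [2, 5], [3], [6], [7]], Q = [[1, 2], [3, 4], [5], [6], [7]]

Insert each entry of the permutation into P by Schensted row insertion, recording in Q the position of each new cell.

Insert 3: appended to row 1. P = [[3]].
Insert 7: appended to row 1. P = [[3, 7]].
Insert 2: 2 bumps 3 from row 1; 3 starts row 2. P = [[2, 7], [3]].
Insert 6: 6 bumps 7 from row 1; 7 appends to row 2. P = [[2, 6], [3, 7]].
Insert 5: 5 bumps 6 from row 1; 6 bumps 7 from row 2; 7 starts row 3. P = [[2, 5], [3, 6], [7]].
Insert 4: 4 bumps 5 from row 1; 5 bumps 6 from row 2; 6 bumps 7 from row 3; 7 starts row 4. P = [[2, 4], [3, 5], [6], [7]].
Insert 1: 1 bumps 2 from row 1; 2 bumps 3 from row 2; 3 bumps 6 from row 3; 6 bumps 7 from row 4; 7 starts row 5. P = [[1, 4], [2, 5], [3], [6], [7]].

So P = [[1, 4], [2, 5], [3], [6], [7]], Q = [[1, 2], [3, 4], [5], [6], [7]].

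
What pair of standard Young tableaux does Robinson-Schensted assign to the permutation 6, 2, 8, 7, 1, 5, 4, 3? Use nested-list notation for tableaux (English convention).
P = [[1, 3], [2, 4], [5, 7], [6], [8]], Q = [[1, 3], [2, 4], [5, 6], [7], [8]]

Insert each entry of the permutation into P by Schensted row insertion, recording in Q the position of each new cell.

Insert 6: appended to row 1. P = [[6]], Q = [[1]].
Insert 2: 2 bumps 6 from row 1; 6 starts row 2. P = [[2], [6]], Q = [[1], [2]].
Insert 8: appended to row 1. P = [[2, 8], [6]], Q = [[1, 3], [2]].
Insert 7: 7 bumps 8 from row 1; 8 appends to row 2. P = [[2, 7], [6, 8]], Q = [[1, 3], [2, 4]].
Insert 1: 1 bumps 2 from row 1; 2 bumps 6 from row 2; 6 starts row 3. P = [[1, 7], [2, 8], [6]], Q = [[1, 3], [2, 4], [5]].
Insert 5: 5 bumps 7 from row 1; 7 bumps 8 from row 2; 8 appends to row 3. P = [[1, 5], [2, 7], [6, 8]], Q = [[1, 3], [2, 4], [5, 6]].
Insert 4: 4 bumps 5 from row 1; 5 bumps 7 from row 2; 7 bumps 8 from row 3; 8 starts row 4. P = [[1, 4], [2, 5], [6, 7], [8]], Q = [[1, 3], [2, 4], [5, 6], [7]].
Insert 3: 3 bumps 4 from row 1; 4 bumps 5 from row 2; 5 bumps 6 from row 3; 6 bumps 8 from row 4; 8 starts row 5. P = [[1, 3], [2, 4], [5, 7], [6], [8]], Q = [[1, 3], [2, 4], [5, 6], [7], [8]].

So P = [[1, 3], [2, 4], [5, 7], [6], [8]], Q = [[1, 3], [2, 4], [5, 6], [7], [8]].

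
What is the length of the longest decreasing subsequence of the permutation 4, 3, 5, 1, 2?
3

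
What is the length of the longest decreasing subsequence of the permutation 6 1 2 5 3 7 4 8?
3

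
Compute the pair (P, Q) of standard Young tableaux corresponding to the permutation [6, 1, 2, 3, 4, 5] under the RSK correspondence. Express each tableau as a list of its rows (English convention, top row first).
Insert each entry of the permutation into P by Schensted row insertion, recording in Q the position of each new cell.

Insert 6: appended to row 1. P = [[6]].
Insert 1: 1 bumps 6 from row 1; 6 starts row 2. P = [[1], [6]].
Insert 2: appended to row 1. P = [[1, 2], [6]].
Insert 3: appended to row 1. P = [[1, 2, 3], [6]].
Insert 4: appended to row 1. P = [[1, 2, 3, 4], [6]].
Insert 5: appended to row 1. P = [[1, 2, 3, 4, 5], [6]].

So P = [[1, 2, 3, 4, 5], [6]], Q = [[1, 3, 4, 5, 6], [2]].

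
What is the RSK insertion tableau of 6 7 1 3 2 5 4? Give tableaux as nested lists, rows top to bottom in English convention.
P = [[1, 2, 4], [3, 5], [6, 7]]

Insert 6: appended to row 1. P = [[6]].
Insert 7: appended to row 1. P = [[6, 7]].
Insert 1: 1 bumps 6 from row 1; 6 starts row 2. P = [[1, 7], [6]].
Insert 3: 3 bumps 7 from row 1; 7 appends to row 2. P = [[1, 3], [6, 7]].
Insert 2: 2 bumps 3 from row 1; 3 bumps 6 from row 2; 6 starts row 3. P = [[1, 2], [3, 7], [6]].
Insert 5: appended to row 1. P = [[1, 2, 5], [3, 7], [6]].
Insert 4: 4 bumps 5 from row 1; 5 bumps 7 from row 2; 7 appends to row 3. P = [[1, 2, 4], [3, 5], [6, 7]].

So P = [[1, 2, 4], [3, 5], [6, 7]].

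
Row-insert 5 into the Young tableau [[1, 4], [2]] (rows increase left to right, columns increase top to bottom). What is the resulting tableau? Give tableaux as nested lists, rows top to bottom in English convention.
[[1, 4, 5], [2]]

5 is larger than every entry of row 1, so it is appended to row 1. The new tableau is [[1, 4, 5], [2]].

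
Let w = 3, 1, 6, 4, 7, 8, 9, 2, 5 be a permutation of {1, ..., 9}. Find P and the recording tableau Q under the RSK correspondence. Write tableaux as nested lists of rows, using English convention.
Insert each entry of the permutation into P by Schensted row insertion, recording in Q the position of each new cell.

After inserting 3: P = [[3]].
After inserting 1: P = [[1], [3]].
After inserting 6: P = [[1, 6], [3]].
After inserting 4: P = [[1, 4], [3, 6]].
After inserting 7: P = [[1, 4, 7], [3, 6]].
After inserting 8: P = [[1, 4, 7, 8], [3, 6]].
After inserting 9: P = [[1, 4, 7, 8, 9], [3, 6]].
After inserting 2: P = [[1, 2, 7, 8, 9], [3, 4], [6]].
After inserting 5: P = [[1, 2, 5, 8, 9], [3, 4, 7], [6]].

So P = [[1, 2, 5, 8, 9], [3, 4, 7], [6]], Q = [[1, 3, 5, 6, 7], [2, 4, 9], [8]].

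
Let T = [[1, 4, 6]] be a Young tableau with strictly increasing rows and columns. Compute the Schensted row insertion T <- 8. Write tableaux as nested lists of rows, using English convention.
[[1, 4, 6, 8]]

8 is larger than every entry of row 1, so it is appended to row 1. The new tableau is [[1, 4, 6, 8]].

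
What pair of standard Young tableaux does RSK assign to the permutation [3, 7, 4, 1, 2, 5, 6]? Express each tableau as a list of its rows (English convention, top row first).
P = [[1, 2, 5, 6], [3, 4], [7]], Q = [[1, 2, 6, 7], [3, 5], [4]]

Insert each entry of the permutation into P by Schensted row insertion, recording in Q the position of each new cell.

Insert 3: appended to row 1. P = [[3]].
Insert 7: appended to row 1. P = [[3, 7]].
Insert 4: 4 bumps 7 from row 1; 7 starts row 2. P = [[3, 4], [7]].
Insert 1: 1 bumps 3 from row 1; 3 bumps 7 from row 2; 7 starts row 3. P = [[1, 4], [3], [7]].
Insert 2: 2 bumps 4 from row 1; 4 appends to row 2. P = [[1, 2], [3, 4], [7]].
Insert 5: appended to row 1. P = [[1, 2, 5], [3, 4], [7]].
Insert 6: appended to row 1. P = [[1, 2, 5, 6], [3, 4], [7]].

So P = [[1, 2, 5, 6], [3, 4], [7]], Q = [[1, 2, 6, 7], [3, 5], [4]].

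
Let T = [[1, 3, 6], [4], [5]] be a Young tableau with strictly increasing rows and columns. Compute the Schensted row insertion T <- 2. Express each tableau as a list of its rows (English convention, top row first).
[[1, 2, 6], [3], [4], [5]]

In row 1, 2 replaces 3 (the leftmost entry greater than 2); 3 is bumped to row 2. In row 2, 3 replaces 4 (the leftmost entry greater than 3); 4 is bumped to row 3. In row 3, 4 replaces 5 (the leftmost entry greater than 4); 5 is bumped to row 4. 5 starts a new row 4. The new tableau is [[1, 2, 6], [3], [4], [5]].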